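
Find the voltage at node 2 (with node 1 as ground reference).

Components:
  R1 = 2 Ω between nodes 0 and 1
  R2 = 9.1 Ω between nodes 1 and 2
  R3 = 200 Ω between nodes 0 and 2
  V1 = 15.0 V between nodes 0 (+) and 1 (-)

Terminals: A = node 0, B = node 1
Nodal analysis, taking node 1 as the 0 V reference.
Source V1 fixes V_0 = 15 V.
KCL at each unknown node (sum of currents leaving = 0; resistances in Ω):
  Node 2: (V_2 - 0)/9.1 + (V_2 - 15)/200 = 0
Collecting terms: 0.1149 × V_2 = 0.075  =>  V_2 = 0.6528 V
The requested potential is V_2 = 0.6528 V.

Final answer: V_2 = 0.6528 V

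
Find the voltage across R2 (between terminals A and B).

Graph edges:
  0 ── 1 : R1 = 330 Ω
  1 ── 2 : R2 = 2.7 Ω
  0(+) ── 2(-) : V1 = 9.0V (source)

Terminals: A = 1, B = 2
R1 and R2 are in series across V1 (node 0 → node 1 → node 2), and the output A–B is taken across R2, so this is a voltage divider.
Series current: I = V1/(R1 + R2) = 9/(330 + 2.7) = 9/332.7 = 0.02705 A
V_R2 = I × R2 = V1 × R2/(R1 + R2) = 9 × 2.7/332.7 = 0.07304 V

Final answer: 0.07304 V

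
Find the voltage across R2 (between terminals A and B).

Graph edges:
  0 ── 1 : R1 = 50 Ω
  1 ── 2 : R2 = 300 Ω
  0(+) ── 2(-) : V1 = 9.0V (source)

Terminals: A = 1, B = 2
R1 and R2 are in series across V1 (node 0 → node 1 → node 2), and the output A–B is taken across R2, so this is a voltage divider.
Series current: I = V1/(R1 + R2) = 9/(50 + 300) = 9/350 = 0.02571 A
V_R2 = I × R2 = V1 × R2/(R1 + R2) = 9 × 300/350 = 7.714 V

Final answer: 7.714 V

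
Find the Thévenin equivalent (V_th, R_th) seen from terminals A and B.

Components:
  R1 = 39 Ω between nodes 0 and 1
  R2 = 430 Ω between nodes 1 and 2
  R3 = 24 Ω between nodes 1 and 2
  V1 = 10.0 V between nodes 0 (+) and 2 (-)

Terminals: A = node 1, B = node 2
Step 1 — V_th is the open-circuit voltage V_A - V_B (nothing connected across the terminals).
Nodal analysis, taking node 2 as the 0 V reference.
Source V1 fixes V_0 = 10 V.
KCL at each unknown node (sum of currents leaving = 0; resistances in Ω):
  Node 1: (V_1 - 10)/39 + (V_1 - 0)/430 + (V_1 - 0)/24 = 0
Collecting terms: 0.06963 × V_1 = 0.2564  =>  V_1 = 3.682 V
V_th = V_1 - V_2 = 3.682 - 0 = 3.682 V
Step 2 — R_th: zero the source — replace V1 by a short circuit (node 2 merges into node 0) — and find the resistance seen between A (node 1) and B (node 0).
Reduce the network between node 1 (A) and node 0 (B) by series/parallel combination:
  Rp1 = R1 ‖ R2 ‖ R3 (parallel, all between nodes 0 and 1) = 1/(1/39 + 1/430 + 1/24) = 14.36 Ω
R_th = 14.36 Ω

Final answer: V_th = 3.682 V, R_th = 14.36 Ω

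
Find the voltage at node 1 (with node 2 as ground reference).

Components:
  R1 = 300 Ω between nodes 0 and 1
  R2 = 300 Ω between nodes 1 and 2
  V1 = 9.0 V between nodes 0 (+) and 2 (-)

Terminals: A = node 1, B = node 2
Nodal analysis, taking node 2 as the 0 V reference.
Source V1 fixes V_0 = 9 V.
KCL at each unknown node (sum of currents leaving = 0; resistances in Ω):
  Node 1: (V_1 - 9)/300 + (V_1 - 0)/300 = 0
Collecting terms: 0.006667 × V_1 = 0.03  =>  V_1 = 4.5 V
The requested potential is V_1 = 4.5 V.

Final answer: V_1 = 4.5 V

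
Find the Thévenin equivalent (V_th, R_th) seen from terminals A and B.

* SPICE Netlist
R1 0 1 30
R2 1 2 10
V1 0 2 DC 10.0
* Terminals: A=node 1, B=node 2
Step 1 — V_th is the open-circuit voltage V_A - V_B (nothing connected across the terminals).
Nodal analysis, taking node 2 as the 0 V reference.
Source V1 fixes V_0 = 10 V.
KCL at each unknown node (sum of currents leaving = 0; resistances in Ω):
  Node 1: (V_1 - 10)/30 + (V_1 - 0)/10 = 0
Collecting terms: 0.1333 × V_1 = 0.3333  =>  V_1 = 2.5 V
V_th = V_1 - V_2 = 2.5 - 0 = 2.5 V
Step 2 — R_th: zero the source — replace V1 by a short circuit (node 2 merges into node 0) — and find the resistance seen between A (node 1) and B (node 0).
Reduce the network between node 1 (A) and node 0 (B) by series/parallel combination:
  Rp1 = R1 ‖ R2 (parallel, both between nodes 0 and 1) = 1/(1/30 + 1/10) = 7.5 Ω
R_th = 7.5 Ω

Final answer: V_th = 2.5 V, R_th = 7.5 Ω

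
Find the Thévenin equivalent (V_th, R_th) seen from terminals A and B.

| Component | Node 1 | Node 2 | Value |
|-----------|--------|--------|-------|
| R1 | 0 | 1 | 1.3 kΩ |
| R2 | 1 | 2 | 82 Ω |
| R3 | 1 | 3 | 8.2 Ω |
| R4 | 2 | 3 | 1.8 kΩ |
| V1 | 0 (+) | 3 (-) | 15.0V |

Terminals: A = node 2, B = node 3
Step 1 — V_th is the open-circuit voltage V_A - V_B (nothing connected across the terminals).
Nodal analysis, taking node 3 as the 0 V reference.
Source V1 fixes V_0 = 15 V.
KCL at each unknown node (sum of currents leaving = 0; resistances in Ω):
  Node 1: (V_1 - 15)/1300 + (V_1 - V_2)/82 + (V_1 - 0)/8.2 = 0
  Node 2: (V_2 - V_1)/82 + (V_2 - 0)/1800 = 0
Collecting terms (coefficients in siemens):
  0.1349·V_1 - 0.0122·V_2 = 0.01154
  0.01275·V_2 - 0.0122·V_1 = 0
Determinant D = (0.1349)(0.01275) - (-0.0122)(-0.0122) = 0.001572
V_1 = [(0.01154)(0.01275) - (-0.0122)(0)]/D = 0.09362 V
V_2 = [(0.1349)(0) - (0.01154)(-0.0122)]/D = 0.08954 V
V_th = V_2 - V_3 = 0.08954 - 0 = 0.08954 V
Step 2 — R_th: zero the source — replace V1 by a short circuit (node 3 merges into node 0) — and find the resistance seen between A (node 2) and B (node 0).
Reduce the network between node 2 (A) and node 0 (B) by series/parallel combination:
  Rp1 = R1 ‖ R3 (parallel, both between nodes 0 and 1) = 1/(1/1300 + 1/8.2) = 8.149 Ω
  Rs1 = R2 + Rp1 (series, joined only at node 1) = 82 + 8.149 = 90.15 Ω
  Rp2 = R4 ‖ Rs1 (parallel, both between nodes 0 and 2) = 1/(1/1800 + 1/90.15) = 85.85 Ω
R_th = 85.85 Ω

Final answer: V_th = 0.08954 V, R_th = 85.85 Ω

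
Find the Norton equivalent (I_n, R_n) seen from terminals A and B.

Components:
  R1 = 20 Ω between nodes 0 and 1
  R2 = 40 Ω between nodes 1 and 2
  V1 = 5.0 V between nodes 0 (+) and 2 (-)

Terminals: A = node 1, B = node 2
Find the Thévenin equivalent first; then I_n = V_th/R_th and R_n = R_th.
Step 1 — V_th is the open-circuit voltage V_A - V_B (nothing connected across the terminals).
Nodal analysis, taking node 2 as the 0 V reference.
Source V1 fixes V_0 = 5 V.
KCL at each unknown node (sum of currents leaving = 0; resistances in Ω):
  Node 1: (V_1 - 5)/20 + (V_1 - 0)/40 = 0
Collecting terms: 0.075 × V_1 = 0.25  =>  V_1 = 3.333 V
V_th = V_1 - V_2 = 3.333 - 0 = 3.333 V
Step 2 — R_th: zero the source — replace V1 by a short circuit (node 2 merges into node 0) — and find the resistance seen between A (node 1) and B (node 0).
Reduce the network between node 1 (A) and node 0 (B) by series/parallel combination:
  Rp1 = R1 ‖ R2 (parallel, both between nodes 0 and 1) = 1/(1/20 + 1/40) = 13.33 Ω
R_th = 13.33 Ω
I_n = V_th/R_th = 3.333/13.33 = 0.25 A, and R_n = R_th = 13.33 Ω

Final answer: I_n = 0.25 A, R_n = 13.33 Ω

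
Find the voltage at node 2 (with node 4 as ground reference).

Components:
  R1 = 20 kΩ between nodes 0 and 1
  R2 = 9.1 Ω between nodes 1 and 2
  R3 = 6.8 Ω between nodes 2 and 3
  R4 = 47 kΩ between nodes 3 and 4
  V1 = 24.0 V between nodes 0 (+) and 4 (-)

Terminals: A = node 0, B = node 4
Nodal analysis, taking node 4 as the 0 V reference.
Source V1 fixes V_0 = 24 V.
KCL at each unknown node (sum of currents leaving = 0; resistances in Ω):
  Node 1: (V_1 - 24)/20000 + (V_1 - V_2)/9.1 = 0
  Node 2: (V_2 - V_1)/9.1 + (V_2 - V_3)/6.8 = 0
  Node 3: (V_3 - V_2)/6.8 + (V_3 - 0)/47000 = 0
Collecting terms (coefficients in siemens):
  0.1099·V_1 - 0.1099·V_2 = 0.0012
  0.2569·V_2 - 0.1099·V_1 - 0.1471·V_3 = 0
  0.1471·V_3 - 0.1471·V_2 = 0
Solving these 3 simultaneous equations (Gaussian elimination) gives:
  V_1 = 16.84 V, V_2 = 16.83 V, V_3 = 16.83 V
The requested potential is V_2 = 16.83 V.

Final answer: V_2 = 16.83 V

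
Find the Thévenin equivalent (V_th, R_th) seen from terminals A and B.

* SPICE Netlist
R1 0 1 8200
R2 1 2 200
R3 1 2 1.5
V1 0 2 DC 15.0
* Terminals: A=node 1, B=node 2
Step 1 — V_th is the open-circuit voltage V_A - V_B (nothing connected across the terminals).
Nodal analysis, taking node 2 as the 0 V reference.
Source V1 fixes V_0 = 15 V.
KCL at each unknown node (sum of currents leaving = 0; resistances in Ω):
  Node 1: (V_1 - 15)/8200 + (V_1 - 0)/200 + (V_1 - 0)/1.5 = 0
Collecting terms: 0.6718 × V_1 = 0.001829  =>  V_1 = 0.002723 V
V_th = V_1 - V_2 = 0.002723 - 0 = 0.002723 V
Step 2 — R_th: zero the source — replace V1 by a short circuit (node 2 merges into node 0) — and find the resistance seen between A (node 1) and B (node 0).
Reduce the network between node 1 (A) and node 0 (B) by series/parallel combination:
  Rp1 = R1 ‖ R2 ‖ R3 (parallel, all between nodes 0 and 1) = 1/(1/8200 + 1/200 + 1/1.5) = 1.489 Ω
R_th = 1.489 Ω

Final answer: V_th = 0.002723 V, R_th = 1.489 Ω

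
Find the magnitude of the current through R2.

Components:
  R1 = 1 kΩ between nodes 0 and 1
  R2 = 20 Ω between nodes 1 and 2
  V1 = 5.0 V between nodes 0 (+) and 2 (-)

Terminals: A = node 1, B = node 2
Nodal analysis, taking node 2 as the 0 V reference.
Source V1 fixes V_0 = 5 V.
KCL at each unknown node (sum of currents leaving = 0; resistances in Ω):
  Node 1: (V_1 - 5)/1000 + (V_1 - 0)/20 = 0
Collecting terms: 0.051 × V_1 = 0.005  =>  V_1 = 0.09804 V
I_R2 = (V_1 - V_2)/R2 = (0.09804 - 0)/20 = 0.004902 A
|I_R2| = 0.004902 A

Final answer: |I_R2| = 0.004902 A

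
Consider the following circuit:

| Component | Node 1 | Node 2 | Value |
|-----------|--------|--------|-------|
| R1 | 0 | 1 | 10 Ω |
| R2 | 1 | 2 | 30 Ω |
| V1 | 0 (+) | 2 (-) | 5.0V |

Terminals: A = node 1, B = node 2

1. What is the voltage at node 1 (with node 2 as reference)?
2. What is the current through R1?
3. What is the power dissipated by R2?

Nodal analysis, taking node 2 as the 0 V reference.
Source V1 fixes V_0 = 5 V.
KCL at each unknown node (sum of currents leaving = 0; resistances in Ω):
  Node 1: (V_1 - 5)/10 + (V_1 - 0)/30 = 0
Collecting terms: 0.1333 × V_1 = 0.5  =>  V_1 = 3.75 V
Part 1:
  Read off the nodal solution: V_1 = 3.75 V
Part 2:
  I_R1 = (V_0 - V_1)/R1 = (5 - 3.75)/10 = 0.125 A
  Magnitude: I_R1 = 0.125 A
Part 3:
  I_R2 = (V_1 - V_2)/R2 = (3.75 - 0)/30 = 0.125 A
  P_R2 = I_R2² × R2 = (0.125)² × 30 = 0.4688 W

Final answers:
1. V_1 = 3.75 V
2. I_R1 = 0.125 A
3. P_R2 = 0.4688 W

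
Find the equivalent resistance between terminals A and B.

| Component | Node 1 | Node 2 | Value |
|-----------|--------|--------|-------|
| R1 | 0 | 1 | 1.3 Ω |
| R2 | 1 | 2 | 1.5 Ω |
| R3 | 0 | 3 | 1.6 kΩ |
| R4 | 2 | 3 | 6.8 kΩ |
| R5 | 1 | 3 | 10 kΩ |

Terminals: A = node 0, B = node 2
The network is not a plain series/parallel combination. Inject a 1 A test current into terminal A (node 0) and return it from terminal B (node 2); then R_eq = V_A / (1 A).
Nodal analysis, taking node 2 as the 0 V reference.
Current source I_test pushes 1 A into node 0 and draws it out of node 2.
KCL at each unknown node (sum of currents leaving = 0; resistances in Ω):
  Node 0: (V_0 - V_1)/1.3 + (V_0 - V_3)/1600 - 1 = 0
  Node 1: (V_1 - V_0)/1.3 + (V_1 - 0)/1.5 + (V_1 - V_3)/10000 = 0
  Node 3: (V_3 - V_0)/1600 + (V_3 - V_1)/10000 + (V_3 - 0)/6800 = 0
Collecting terms (coefficients in siemens):
  0.7699·V_0 - 0.7692·V_1 - 0.000625·V_3 = 1
  1.436·V_1 - 0.7692·V_0 - 0.0001·V_3 = 0
  0.0008721·V_3 - 0.000625·V_0 - 0.0001·V_1 = 0
Solving these 3 simultaneous equations (Gaussian elimination) gives:
  V_0 = 2.799 V, V_1 = 1.5 V, V_3 = 2.178 V
R_eq = V_0 / 1 A = 2.799 Ω

Final answer: 2.799 Ω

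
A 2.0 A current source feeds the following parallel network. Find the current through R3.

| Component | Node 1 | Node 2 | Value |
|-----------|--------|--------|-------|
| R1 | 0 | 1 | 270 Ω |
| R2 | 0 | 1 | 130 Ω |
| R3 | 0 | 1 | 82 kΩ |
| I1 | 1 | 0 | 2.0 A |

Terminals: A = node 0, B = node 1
All resistors sit directly between nodes 0 and 1, so they are in parallel and share one voltage V; the full source current 2 A splits among them.
1/R_par = 1/270 + 1/130 + 1/82000 = 0.01141 S  =>  R_par = 87.66 Ω
V = I × R_par = 2 × 87.66 = 175.3 V
I_R3 = V/R3 = 175.3/82000 = 0.002138 A

Final answer: 0.002138 A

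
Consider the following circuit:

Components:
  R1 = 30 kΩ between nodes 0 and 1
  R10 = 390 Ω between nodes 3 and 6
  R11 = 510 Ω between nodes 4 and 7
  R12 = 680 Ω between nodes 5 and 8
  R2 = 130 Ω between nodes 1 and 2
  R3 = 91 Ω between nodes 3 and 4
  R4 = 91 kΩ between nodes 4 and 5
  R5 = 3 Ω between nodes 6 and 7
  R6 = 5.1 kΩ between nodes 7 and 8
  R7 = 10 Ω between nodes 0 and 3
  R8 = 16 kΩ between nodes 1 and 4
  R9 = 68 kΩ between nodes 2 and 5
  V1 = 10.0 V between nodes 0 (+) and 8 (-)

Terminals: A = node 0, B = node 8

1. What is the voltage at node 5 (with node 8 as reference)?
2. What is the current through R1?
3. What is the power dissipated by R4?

Nodal analysis, taking node 8 as the 0 V reference.
Source V1 fixes V_0 = 10 V.
KCL at each unknown node (sum of currents leaving = 0; resistances in Ω):
  Node 1: (V_1 - 10)/30000 + (V_1 - V_2)/130 + (V_1 - V_4)/16000 = 0
  Node 2: (V_2 - V_1)/130 + (V_2 - V_5)/68000 = 0
  Node 3: (V_3 - V_4)/91 + (V_3 - 10)/10 + (V_3 - V_6)/390 = 0
  Node 4: (V_4 - V_3)/91 + (V_4 - V_5)/91000 + (V_4 - V_1)/16000 + (V_4 - V_7)/510 = 0
  Node 5: (V_5 - V_4)/91000 + (V_5 - V_2)/68000 + (V_5 - 0)/680 = 0
  Node 6: (V_6 - V_7)/3 + (V_6 - V_3)/390 = 0
  Node 7: (V_7 - V_6)/3 + (V_7 - 0)/5100 + (V_7 - V_4)/510 = 0
Collecting terms (coefficients in siemens):
  0.007788·V_1 - 0.007692·V_2 - 0.0000625·V_4 = 0.0003333
  0.007707·V_2 - 0.007692·V_1 - 0.00001471·V_5 = 0
  0.1136·V_3 - 0.01099·V_4 - 0.002564·V_6 = 1
  0.01302·V_4 - 0.0000625·V_1 - 0.01099·V_3 - 0.00001099·V_5 - 0.001961·V_7 = 0
  0.001496·V_5 - 0.00001471·V_2 - 0.00001099·V_4 = 0
  0.3359·V_6 - 0.002564·V_3 - 0.3333·V_7 = 0
  0.3355·V_7 - 0.001961·V_4 - 0.3333·V_6 = 0
Solving these 7 simultaneous equations (Gaussian elimination) gives:
  V_1 = 8.634 V, V_2 = 8.618 V, V_3 = 9.979 V, V_4 = 9.897 V
  V_5 = 0.1574 V, V_6 = 9.532 V, V_7 = 9.529 V
Part 1:
  Read off the nodal solution: V_5 = 0.1574 V
Part 2:
  I_R1 = (V_0 - V_1)/R1 = (10 - 8.634)/30000 = 0.00004552 A
  Magnitude: I_R1 = 0.00004552 A
Part 3:
  I_R4 = (V_4 - V_5)/R4 = (9.897 - 0.1574)/91000 = 0.000107 A
  P_R4 = I_R4² × R4 = (0.000107)² × 91000 = 0.001042 W

Final answers:
1. V_5 = 0.1574 V
2. I_R1 = 4.552e-05 A
3. P_R4 = 0.001042 W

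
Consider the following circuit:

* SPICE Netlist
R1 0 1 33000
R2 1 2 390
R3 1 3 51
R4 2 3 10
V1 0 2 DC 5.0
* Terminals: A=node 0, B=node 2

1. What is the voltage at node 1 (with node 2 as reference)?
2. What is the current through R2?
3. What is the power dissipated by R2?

Nodal analysis, taking node 2 as the 0 V reference.
Source V1 fixes V_0 = 5 V.
KCL at each unknown node (sum of currents leaving = 0; resistances in Ω):
  Node 1: (V_1 - 5)/33000 + (V_1 - 0)/390 + (V_1 - V_3)/51 = 0
  Node 3: (V_3 - V_1)/51 + (V_3 - 0)/10 = 0
Collecting terms (coefficients in siemens):
  0.0222·V_1 - 0.01961·V_3 = 0.0001515
  0.1196·V_3 - 0.01961·V_1 = 0
Determinant D = (0.0222)(0.1196) - (-0.01961)(-0.01961) = 0.002271
V_1 = [(0.0001515)(0.1196) - (-0.01961)(0)]/D = 0.00798 V
V_3 = [(0.0222)(0) - (0.0001515)(-0.01961)]/D = 0.001308 V
Part 1:
  Read off the nodal solution: V_1 = 0.00798 V
Part 2:
  I_R2 = (V_1 - V_2)/R2 = (0.00798 - 0)/390 = 0.00002046 A
  Magnitude: I_R2 = 0.00002046 A
Part 3:
  I_R2 = (V_1 - V_2)/R2 = (0.00798 - 0)/390 = 0.00002046 A
  P_R2 = I_R2² × R2 = (0.00002046)² × 390 = 0.0000001633 W

Final answers:
1. V_1 = 0.00798 V
2. I_R2 = 2.046e-05 A
3. P_R2 = 1.633e-07 W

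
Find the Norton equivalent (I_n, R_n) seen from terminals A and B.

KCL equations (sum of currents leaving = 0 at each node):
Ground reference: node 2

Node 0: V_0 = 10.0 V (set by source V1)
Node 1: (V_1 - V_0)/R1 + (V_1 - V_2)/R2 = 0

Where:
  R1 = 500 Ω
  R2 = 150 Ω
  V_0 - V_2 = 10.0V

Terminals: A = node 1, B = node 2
Find the Thévenin equivalent first; then I_n = V_th/R_th and R_n = R_th.
Step 1 — V_th is the open-circuit voltage V_A - V_B (nothing connected across the terminals).
Nodal analysis, taking node 2 as the 0 V reference.
Source V1 fixes V_0 = 10 V.
KCL at each unknown node (sum of currents leaving = 0; resistances in Ω):
  Node 1: (V_1 - 10)/500 + (V_1 - 0)/150 = 0
Collecting terms: 0.008667 × V_1 = 0.02  =>  V_1 = 2.308 V
V_th = V_1 - V_2 = 2.308 - 0 = 2.308 V
Step 2 — R_th: zero the source — replace V1 by a short circuit (node 2 merges into node 0) — and find the resistance seen between A (node 1) and B (node 0).
Reduce the network between node 1 (A) and node 0 (B) by series/parallel combination:
  Rp1 = R1 ‖ R2 (parallel, both between nodes 0 and 1) = 1/(1/500 + 1/150) = 115.4 Ω
R_th = 115.4 Ω
I_n = V_th/R_th = 2.308/115.4 = 0.02 A, and R_n = R_th = 115.4 Ω

Final answer: I_n = 0.02 A, R_n = 115.4 Ω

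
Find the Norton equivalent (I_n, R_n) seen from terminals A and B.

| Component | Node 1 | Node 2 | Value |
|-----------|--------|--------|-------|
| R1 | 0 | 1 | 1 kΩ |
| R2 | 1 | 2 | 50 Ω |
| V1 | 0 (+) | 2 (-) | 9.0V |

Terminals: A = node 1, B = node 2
Find the Thévenin equivalent first; then I_n = V_th/R_th and R_n = R_th.
Step 1 — V_th is the open-circuit voltage V_A - V_B (nothing connected across the terminals).
Nodal analysis, taking node 2 as the 0 V reference.
Source V1 fixes V_0 = 9 V.
KCL at each unknown node (sum of currents leaving = 0; resistances in Ω):
  Node 1: (V_1 - 9)/1000 + (V_1 - 0)/50 = 0
Collecting terms: 0.021 × V_1 = 0.009  =>  V_1 = 0.4286 V
V_th = V_1 - V_2 = 0.4286 - 0 = 0.4286 V
Step 2 — R_th: zero the source — replace V1 by a short circuit (node 2 merges into node 0) — and find the resistance seen between A (node 1) and B (node 0).
Reduce the network between node 1 (A) and node 0 (B) by series/parallel combination:
  Rp1 = R1 ‖ R2 (parallel, both between nodes 0 and 1) = 1/(1/1000 + 1/50) = 47.62 Ω
R_th = 47.62 Ω
I_n = V_th/R_th = 0.4286/47.62 = 0.009 A, and R_n = R_th = 47.62 Ω

Final answer: I_n = 0.009 A, R_n = 47.62 Ω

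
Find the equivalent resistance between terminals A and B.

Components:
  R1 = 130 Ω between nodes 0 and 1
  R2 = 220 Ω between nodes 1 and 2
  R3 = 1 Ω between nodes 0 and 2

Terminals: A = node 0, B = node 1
Reduce the network between node 0 (A) and node 1 (B) by series/parallel combination:
  Rs1 = R3 + R2 (series, joined only at node 2) = 1 + 220 = 221 Ω
  Rp1 = R1 ‖ Rs1 (parallel, both between nodes 0 and 1) = 1/(1/130 + 1/221) = 81.85 Ω
R_eq = 81.85 Ω

Final answer: 81.85 Ω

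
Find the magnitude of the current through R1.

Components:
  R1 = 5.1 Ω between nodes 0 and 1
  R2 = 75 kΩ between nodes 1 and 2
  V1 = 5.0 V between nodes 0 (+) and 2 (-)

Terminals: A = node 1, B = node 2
Nodal analysis, taking node 2 as the 0 V reference.
Source V1 fixes V_0 = 5 V.
KCL at each unknown node (sum of currents leaving = 0; resistances in Ω):
  Node 1: (V_1 - 5)/5.1 + (V_1 - 0)/75000 = 0
Collecting terms: 0.1961 × V_1 = 0.9804  =>  V_1 = 5 V
I_R1 = (V_0 - V_1)/R1 = (5 - 5)/5.1 = 0.00006666 A
|I_R1| = 0.00006666 A

Final answer: |I_R1| = 6.666e-05 A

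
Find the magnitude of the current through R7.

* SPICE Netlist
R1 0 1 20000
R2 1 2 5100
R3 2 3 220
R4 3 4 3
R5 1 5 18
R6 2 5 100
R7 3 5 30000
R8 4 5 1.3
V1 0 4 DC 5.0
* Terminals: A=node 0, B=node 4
Nodal analysis, taking node 4 as the 0 V reference.
Source V1 fixes V_0 = 5 V.
KCL at each unknown node (sum of currents leaving = 0; resistances in Ω):
  Node 1: (V_1 - 5)/20000 + (V_1 - V_2)/5100 + (V_1 - V_5)/18 = 0
  Node 2: (V_2 - V_1)/5100 + (V_2 - V_3)/220 + (V_2 - V_5)/100 = 0
  Node 3: (V_3 - V_2)/220 + (V_3 - 0)/3 + (V_3 - V_5)/30000 = 0
  Node 5: (V_5 - V_1)/18 + (V_5 - V_2)/100 + (V_5 - V_3)/30000 + (V_5 - 0)/1.3 = 0
Collecting terms (coefficients in siemens):
  0.0558·V_1 - 0.0001961·V_2 - 0.05556·V_5 = 0.00025
  0.01474·V_2 - 0.0001961·V_1 - 0.004545·V_3 - 0.01·V_5 = 0
  0.3379·V_3 - 0.004545·V_2 - 0.00003333·V_5 = 0
  0.8348·V_5 - 0.05556·V_1 - 0.01·V_2 - 0.00003333·V_3 = 0
Solving these 4 simultaneous equations (Gaussian elimination) gives:
  V_1 = 0.004803 V, V_2 = 0.0002842 V, V_3 = 0.000003855 V, V_5 = 0.000323 V
I_R7 = (V_3 - V_5)/R7 = (0.000003855 - 0.000323)/30000 = -0.00000001064 A
|I_R7| = 0.00000001064 A

Final answer: |I_R7| = 1.064e-08 A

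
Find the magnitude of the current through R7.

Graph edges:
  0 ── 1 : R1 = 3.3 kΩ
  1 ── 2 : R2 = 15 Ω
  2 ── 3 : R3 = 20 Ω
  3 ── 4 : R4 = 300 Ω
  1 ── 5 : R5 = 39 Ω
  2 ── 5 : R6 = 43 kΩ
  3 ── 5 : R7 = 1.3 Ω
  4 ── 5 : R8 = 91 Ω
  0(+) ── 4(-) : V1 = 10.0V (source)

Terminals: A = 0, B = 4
Nodal analysis, taking node 4 as the 0 V reference.
Source V1 fixes V_0 = 10 V.
KCL at each unknown node (sum of currents leaving = 0; resistances in Ω):
  Node 1: (V_1 - 10)/3300 + (V_1 - V_2)/15 + (V_1 - V_5)/39 = 0
  Node 2: (V_2 - V_1)/15 + (V_2 - V_3)/20 + (V_2 - V_5)/43000 = 0
  Node 3: (V_3 - V_2)/20 + (V_3 - 0)/300 + (V_3 - V_5)/1.3 = 0
  Node 5: (V_5 - V_1)/39 + (V_5 - V_2)/43000 + (V_5 - V_3)/1.3 + (V_5 - 0)/91 = 0
Collecting terms (coefficients in siemens):
  0.09261·V_1 - 0.06667·V_2 - 0.02564·V_5 = 0.00303
  0.1167·V_2 - 0.06667·V_1 - 0.05·V_3 - 0.00002326·V_5 = 0
  0.8226·V_3 - 0.05·V_2 - 0.7692·V_5 = 0
  0.8059·V_5 - 0.02564·V_1 - 0.00002326·V_2 - 0.7692·V_3 = 0
Solving these 4 simultaneous equations (Gaussian elimination) gives:
  V_1 = 0.2608 V, V_2 = 0.2377 V, V_3 = 0.2069 V, V_5 = 0.2058 V
I_R7 = (V_3 - V_5)/R7 = (0.2069 - 0.2058)/1.3 = 0.0008502 A
|I_R7| = 0.0008502 A

Final answer: |I_R7| = 0.0008502 A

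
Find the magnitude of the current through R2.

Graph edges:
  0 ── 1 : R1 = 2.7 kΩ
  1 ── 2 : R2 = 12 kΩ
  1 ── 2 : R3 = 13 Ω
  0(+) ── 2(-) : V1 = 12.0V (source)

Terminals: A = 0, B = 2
Nodal analysis, taking node 2 as the 0 V reference.
Source V1 fixes V_0 = 12 V.
KCL at each unknown node (sum of currents leaving = 0; resistances in Ω):
  Node 1: (V_1 - 12)/2700 + (V_1 - 0)/12000 + (V_1 - 0)/13 = 0
Collecting terms: 0.07738 × V_1 = 0.004444  =>  V_1 = 0.05744 V
I_R2 = (V_1 - V_2)/R2 = (0.05744 - 0)/12000 = 0.000004787 A
|I_R2| = 0.000004787 A

Final answer: |I_R2| = 4.787e-06 A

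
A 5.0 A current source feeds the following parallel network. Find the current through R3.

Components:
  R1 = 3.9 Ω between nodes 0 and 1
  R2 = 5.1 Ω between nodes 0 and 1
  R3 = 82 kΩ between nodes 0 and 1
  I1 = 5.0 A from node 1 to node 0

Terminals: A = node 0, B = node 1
All resistors sit directly between nodes 0 and 1, so they are in parallel and share one voltage V; the full source current 5 A splits among them.
1/R_par = 1/3.9 + 1/5.1 + 1/82000 = 0.4525 S  =>  R_par = 2.21 Ω
V = I × R_par = 5 × 2.21 = 11.05 V
I_R3 = V/R3 = 11.05/82000 = 0.0001348 A

Final answer: 0.0001348 A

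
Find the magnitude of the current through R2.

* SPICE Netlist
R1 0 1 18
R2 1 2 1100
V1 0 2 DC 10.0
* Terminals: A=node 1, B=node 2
Nodal analysis, taking node 2 as the 0 V reference.
Source V1 fixes V_0 = 10 V.
KCL at each unknown node (sum of currents leaving = 0; resistances in Ω):
  Node 1: (V_1 - 10)/18 + (V_1 - 0)/1100 = 0
Collecting terms: 0.05646 × V_1 = 0.5556  =>  V_1 = 9.839 V
I_R2 = (V_1 - V_2)/R2 = (9.839 - 0)/1100 = 0.008945 A
|I_R2| = 0.008945 A

Final answer: |I_R2| = 0.008945 A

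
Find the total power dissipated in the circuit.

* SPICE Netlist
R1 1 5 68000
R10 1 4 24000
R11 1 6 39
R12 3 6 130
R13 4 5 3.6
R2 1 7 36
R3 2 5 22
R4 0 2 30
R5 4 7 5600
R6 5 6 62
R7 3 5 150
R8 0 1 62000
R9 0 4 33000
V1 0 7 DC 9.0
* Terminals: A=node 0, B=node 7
Nodal analysis, taking node 7 as the 0 V reference.
Source V1 fixes V_0 = 9 V.
KCL at each unknown node (sum of currents leaving = 0; resistances in Ω):
  Node 1: (V_1 - V_5)/68000 + (V_1 - 0)/36 + (V_1 - 9)/62000 + (V_1 - V_4)/24000 + (V_1 - V_6)/39 = 0
  Node 2: (V_2 - V_5)/22 + (V_2 - 9)/30 = 0
  Node 3: (V_3 - V_5)/150 + (V_3 - V_6)/130 = 0
  Node 4: (V_4 - 0)/5600 + (V_4 - 9)/33000 + (V_4 - V_1)/24000 + (V_4 - V_5)/3.6 = 0
  Node 5: (V_5 - V_1)/68000 + (V_5 - V_2)/22 + (V_5 - V_6)/62 + (V_5 - V_3)/150 + (V_5 - V_4)/3.6 = 0
  Node 6: (V_6 - V_5)/62 + (V_6 - V_1)/39 + (V_6 - V_3)/130 = 0
Collecting terms (coefficients in siemens):
  0.05349·V_1 - 0.00004167·V_4 - 0.00001471·V_5 - 0.02564·V_6 = 0.0001452
  0.07879·V_2 - 0.04545·V_5 = 0.3
  0.01436·V_3 - 0.006667·V_5 - 0.007692·V_6 = 0
  0.278·V_4 - 0.00004167·V_1 - 0.2778·V_5 = 0.0002727
  0.346·V_5 - 0.00001471·V_1 - 0.04545·V_2 - 0.006667·V_3 - 0.2778·V_4 - 0.01613·V_6 = 0
  0.04946·V_6 - 0.02564·V_1 - 0.007692·V_3 - 0.01613·V_5 = 0
Solving these 6 simultaneous equations (Gaussian elimination) gives:
  V_1 = 1.82 V, V_2 = 7.456 V, V_3 = 4.959 V, V_4 = 6.319 V
  V_5 = 6.323 V, V_6 = 3.776 V
Power in each resistor, P = (ΔV)²/R:
  P_R1 = (1.82 - 6.323)²/68000 = 0.0002983 W
  P_R2 = (1.82 - 0)²/36 = 0.09197 W
  P_R3 = (7.456 - 6.323)²/22 = 0.05829 W
  P_R4 = (9 - 7.456)²/30 = 0.07949 W
  P_R5 = (6.319 - 0)²/5600 = 0.00713 W
  P_R6 = (6.323 - 3.776)²/62 = 0.1046 W
  P_R7 = (4.959 - 6.323)²/150 = 0.01241 W
  P_R8 = (9 - 1.82)²/62000 = 0.0008316 W
  P_R9 = (9 - 6.319)²/33000 = 0.0002178 W
  P_R10 = (1.82 - 6.319)²/24000 = 0.0008435 W
  P_R11 = (1.82 - 3.776)²/39 = 0.09818 W
  P_R12 = (4.959 - 3.776)²/130 = 0.01076 W
  P_R13 = (6.319 - 6.323)²/3.6 = 0.000005487 W
P_total = P_R1 + P_R2 + P_R3 + P_R4 + P_R5 + P_R6 + P_R7 + P_R8 + P_R9 + P_R10 + P_R11 + P_R12 + P_R13 = 0.4651 W

Final answer: 0.4651 W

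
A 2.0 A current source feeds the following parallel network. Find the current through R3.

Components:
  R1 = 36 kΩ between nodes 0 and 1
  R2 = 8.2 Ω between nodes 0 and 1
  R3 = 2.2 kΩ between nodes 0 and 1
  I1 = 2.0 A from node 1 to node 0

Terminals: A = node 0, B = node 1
All resistors sit directly between nodes 0 and 1, so they are in parallel and share one voltage V; the full source current 2 A splits among them.
1/R_par = 1/36000 + 1/8.2 + 1/2200 = 0.1224 S  =>  R_par = 8.168 Ω
V = I × R_par = 2 × 8.168 = 16.34 V
I_R3 = V/R3 = 16.34/2200 = 0.007425 A

Final answer: 0.007425 A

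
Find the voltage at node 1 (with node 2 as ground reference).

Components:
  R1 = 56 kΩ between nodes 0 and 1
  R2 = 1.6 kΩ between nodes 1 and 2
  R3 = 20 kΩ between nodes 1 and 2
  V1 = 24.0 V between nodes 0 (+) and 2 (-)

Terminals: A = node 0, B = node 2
Nodal analysis, taking node 2 as the 0 V reference.
Source V1 fixes V_0 = 24 V.
KCL at each unknown node (sum of currents leaving = 0; resistances in Ω):
  Node 1: (V_1 - 24)/56000 + (V_1 - 0)/1600 + (V_1 - 0)/20000 = 0
Collecting terms: 0.0006929 × V_1 = 0.0004286  =>  V_1 = 0.6186 V
The requested potential is V_1 = 0.6186 V.

Final answer: V_1 = 0.6186 V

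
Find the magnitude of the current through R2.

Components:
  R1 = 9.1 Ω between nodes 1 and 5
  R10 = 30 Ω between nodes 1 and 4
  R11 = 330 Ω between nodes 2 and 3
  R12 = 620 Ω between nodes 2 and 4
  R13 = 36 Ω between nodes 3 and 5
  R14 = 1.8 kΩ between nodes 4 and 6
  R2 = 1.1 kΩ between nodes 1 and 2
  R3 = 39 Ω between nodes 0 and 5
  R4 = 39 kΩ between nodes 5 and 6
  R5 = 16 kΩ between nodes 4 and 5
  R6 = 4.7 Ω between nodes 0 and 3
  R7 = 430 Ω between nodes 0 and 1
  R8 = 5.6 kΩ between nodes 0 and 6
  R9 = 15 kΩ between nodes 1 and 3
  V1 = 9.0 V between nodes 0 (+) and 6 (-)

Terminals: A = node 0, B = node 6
Nodal analysis, taking node 6 as the 0 V reference.
Source V1 fixes V_0 = 9 V.
KCL at each unknown node (sum of currents leaving = 0; resistances in Ω):
  Node 1: (V_1 - V_5)/9.1 + (V_1 - V_2)/1100 + (V_1 - 9)/430 + (V_1 - V_3)/15000 + (V_1 - V_4)/30 = 0
  Node 2: (V_2 - V_1)/1100 + (V_2 - V_3)/330 + (V_2 - V_4)/620 = 0
  Node 3: (V_3 - 9)/4.7 + (V_3 - V_1)/15000 + (V_3 - V_2)/330 + (V_3 - V_5)/36 = 0
  Node 4: (V_4 - V_5)/16000 + (V_4 - V_1)/30 + (V_4 - V_2)/620 + (V_4 - 0)/1800 = 0
  Node 5: (V_5 - V_1)/9.1 + (V_5 - 9)/39 + (V_5 - 0)/39000 + (V_5 - V_4)/16000 + (V_5 - V_3)/36 = 0
Collecting terms (coefficients in siemens):
  0.1465·V_1 - 0.0009091·V_2 - 0.00006667·V_3 - 0.03333·V_4 - 0.1099·V_5 = 0.02093
  0.005552·V_2 - 0.0009091·V_1 - 0.00303·V_3 - 0.001613·V_4 = 0
  0.2436·V_3 - 0.00006667·V_1 - 0.00303·V_2 - 0.02778·V_5 = 1.915
  0.03556·V_4 - 0.03333·V_1 - 0.001613·V_2 - 0.0000625·V_5 = 0
  0.1634·V_5 - 0.1099·V_1 - 0.02778·V_3 - 0.0000625·V_4 = 0.2308
Solving these 5 simultaneous equations (Gaussian elimination) gives:
  V_1 = 8.871 V, V_2 = 8.895 V, V_3 = 8.988 V, V_4 = 8.734 V
  V_5 = 8.91 V
I_R2 = (V_1 - V_2)/R2 = (8.871 - 8.895)/1100 = -0.00002185 A
|I_R2| = 0.00002185 A

Final answer: |I_R2| = 2.185e-05 A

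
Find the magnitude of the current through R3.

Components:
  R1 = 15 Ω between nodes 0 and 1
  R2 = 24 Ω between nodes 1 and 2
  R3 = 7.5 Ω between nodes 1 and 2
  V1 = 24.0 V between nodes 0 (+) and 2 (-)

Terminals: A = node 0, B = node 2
Nodal analysis, taking node 2 as the 0 V reference.
Source V1 fixes V_0 = 24 V.
KCL at each unknown node (sum of currents leaving = 0; resistances in Ω):
  Node 1: (V_1 - 24)/15 + (V_1 - 0)/24 + (V_1 - 0)/7.5 = 0
Collecting terms: 0.2417 × V_1 = 1.6  =>  V_1 = 6.621 V
I_R3 = (V_1 - V_2)/R3 = (6.621 - 0)/7.5 = 0.8828 A
|I_R3| = 0.8828 A

Final answer: |I_R3| = 0.8828 A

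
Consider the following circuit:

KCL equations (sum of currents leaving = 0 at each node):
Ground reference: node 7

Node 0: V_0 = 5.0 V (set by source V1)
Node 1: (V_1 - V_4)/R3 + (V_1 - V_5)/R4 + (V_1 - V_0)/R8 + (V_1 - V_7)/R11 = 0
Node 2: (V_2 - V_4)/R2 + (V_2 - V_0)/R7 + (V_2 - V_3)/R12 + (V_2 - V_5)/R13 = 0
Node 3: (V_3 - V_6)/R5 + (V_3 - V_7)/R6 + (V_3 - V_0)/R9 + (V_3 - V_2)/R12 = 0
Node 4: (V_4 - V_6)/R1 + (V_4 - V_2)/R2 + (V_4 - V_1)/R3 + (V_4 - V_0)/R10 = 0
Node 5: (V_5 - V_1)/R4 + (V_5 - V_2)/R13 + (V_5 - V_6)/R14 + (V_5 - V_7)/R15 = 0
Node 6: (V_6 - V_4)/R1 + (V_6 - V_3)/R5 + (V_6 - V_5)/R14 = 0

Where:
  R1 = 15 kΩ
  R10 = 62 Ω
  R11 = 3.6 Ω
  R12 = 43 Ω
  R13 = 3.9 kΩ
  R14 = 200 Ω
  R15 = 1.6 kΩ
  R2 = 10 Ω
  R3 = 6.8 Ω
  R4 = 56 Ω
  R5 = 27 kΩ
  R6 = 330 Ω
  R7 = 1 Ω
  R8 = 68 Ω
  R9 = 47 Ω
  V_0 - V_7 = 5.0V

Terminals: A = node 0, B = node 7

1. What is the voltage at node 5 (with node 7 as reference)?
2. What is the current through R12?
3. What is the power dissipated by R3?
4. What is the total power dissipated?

Nodal analysis, taking node 7 as the 0 V reference.
Source V1 fixes V_0 = 5 V.
KCL at each unknown node (sum of currents leaving = 0; resistances in Ω):
  Node 1: (V_1 - V_4)/6.8 + (V_1 - V_5)/56 + (V_1 - 5)/68 + (V_1 - 0)/3.6 = 0
  Node 2: (V_2 - V_4)/10 + (V_2 - 5)/1 + (V_2 - V_3)/43 + (V_2 - V_5)/3900 = 0
  Node 3: (V_3 - V_6)/27000 + (V_3 - 0)/330 + (V_3 - 5)/47 + (V_3 - V_2)/43 = 0
  Node 4: (V_4 - V_6)/15000 + (V_4 - V_2)/10 + (V_4 - V_1)/6.8 + (V_4 - 5)/62 = 0
  Node 5: (V_5 - V_1)/56 + (V_5 - V_2)/3900 + (V_5 - V_6)/200 + (V_5 - 0)/1600 = 0
  Node 6: (V_6 - V_4)/15000 + (V_6 - V_3)/27000 + (V_6 - V_5)/200 = 0
Collecting terms (coefficients in siemens):
  0.4574·V_1 - 0.1471·V_4 - 0.01786·V_5 = 0.07353
  1.124·V_2 - 0.02326·V_3 - 0.1·V_4 - 0.0002564·V_5 = 5
  0.0476·V_3 - 0.02326·V_2 - 0.00003704·V_6 = 0.1064
  0.2633·V_4 - 0.1471·V_1 - 0.1·V_2 - 0.00006667·V_6 = 0.08065
  0.02374·V_5 - 0.01786·V_1 - 0.0002564·V_2 - 0.005·V_6 = 0
  0.005104·V_6 - 0.00003704·V_3 - 0.00006667·V_4 - 0.005·V_5 = 0
Solving these 6 simultaneous equations (Gaussian elimination) gives:
  V_1 = 1.082 V, V_2 = 4.788 V, V_3 = 4.575 V, V_4 = 2.73 V
  V_5 = 1.109 V, V_6 = 1.155 V
Part 1:
  Read off the nodal solution: V_5 = 1.109 V
Part 2:
  I_R12 = (V_2 - V_3)/R12 = (4.788 - 4.575)/43 = 0.004954 A
  Magnitude: I_R12 = 0.004954 A
Part 3:
  I_R3 = (V_1 - V_4)/R3 = (1.082 - 2.73)/6.8 = -0.2424 A
  P_R3 = I_R3² × R3 = (-0.2424)² × 6.8 = 0.3994 W
Part 4:
  Power in each resistor, P = (ΔV)²/R:
    P_R1 = (2.73 - 1.155)²/15000 = 0.0001653 W
    P_R2 = (4.788 - 2.73)²/10 = 0.4237 W
    P_R3 = (1.082 - 2.73)²/6.8 = 0.3994 W
    P_R4 = (1.082 - 1.109)²/56 = 0.00001302 W
    P_R5 = (4.575 - 1.155)²/27000 = 0.0004333 W
    P_R6 = (4.575 - 0)²/330 = 0.06343 W
    P_R7 = (5 - 4.788)²/1 = 0.04484 W
    P_R8 = (5 - 1.082)²/68 = 0.2258 W
    P_R9 = (5 - 4.575)²/47 = 0.003839 W
    P_R10 = (5 - 2.73)²/62 = 0.08313 W
    P_R11 = (1.082 - 0)²/3.6 = 0.325 W
    P_R12 = (4.788 - 4.575)²/43 = 0.001055 W
    P_R13 = (4.788 - 1.109)²/3900 = 0.003472 W
    P_R14 = (1.109 - 1.155)²/200 = 0.00001073 W
    P_R15 = (1.109 - 0)²/1600 = 0.0007682 W
  P_total = P_R1 + P_R2 + P_R3 + P_R4 + P_R5 + P_R6 + P_R7 + P_R8 + P_R9 + P_R10 + P_R11 + P_R12 + P_R13 + P_R14 + P_R15 = 1.575 W

Final answers:
1. V_5 = 1.109 V
2. I_R12 = 0.004954 A
3. P_R3 = 0.3994 W
4. P_total = 1.575 W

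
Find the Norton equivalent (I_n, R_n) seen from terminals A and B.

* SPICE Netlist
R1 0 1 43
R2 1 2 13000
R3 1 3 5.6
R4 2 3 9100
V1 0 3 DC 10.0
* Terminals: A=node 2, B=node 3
Find the Thévenin equivalent first; then I_n = V_th/R_th and R_n = R_th.
Step 1 — V_th is the open-circuit voltage V_A - V_B (nothing connected across the terminals).
Nodal analysis, taking node 3 as the 0 V reference.
Source V1 fixes V_0 = 10 V.
KCL at each unknown node (sum of currents leaving = 0; resistances in Ω):
  Node 1: (V_1 - 10)/43 + (V_1 - V_2)/13000 + (V_1 - 0)/5.6 = 0
  Node 2: (V_2 - V_1)/13000 + (V_2 - 0)/9100 = 0
Collecting terms (coefficients in siemens):
  0.2019·V_1 - 0.00007692·V_2 = 0.2326
  0.0001868·V_2 - 0.00007692·V_1 = 0
Determinant D = (0.2019)(0.0001868) - (-0.00007692)(-0.00007692) = 0.00003771
V_1 = [(0.2326)(0.0001868) - (-0.00007692)(0)]/D = 1.152 V
V_2 = [(0.2019)(0) - (0.2326)(-0.00007692)]/D = 0.4744 V
V_th = V_2 - V_3 = 0.4744 - 0 = 0.4744 V
Step 2 — R_th: zero the source — replace V1 by a short circuit (node 3 merges into node 0) — and find the resistance seen between A (node 2) and B (node 0).
Reduce the network between node 2 (A) and node 0 (B) by series/parallel combination:
  Rp1 = R1 ‖ R3 (parallel, both between nodes 0 and 1) = 1/(1/43 + 1/5.6) = 4.955 Ω
  Rs1 = R2 + Rp1 (series, joined only at node 1) = 13000 + 4.955 = 13000 Ω
  Rp2 = R4 ‖ Rs1 (parallel, both between nodes 0 and 2) = 1/(1/9100 + 1/13000) = 5354 Ω
R_th = 5.354 kΩ
I_n = V_th/R_th = 0.4744/5354 = 0.0000886 A, and R_n = R_th = 5.354 kΩ

Final answer: I_n = 8.86e-05 A, R_n = 5.354 kΩ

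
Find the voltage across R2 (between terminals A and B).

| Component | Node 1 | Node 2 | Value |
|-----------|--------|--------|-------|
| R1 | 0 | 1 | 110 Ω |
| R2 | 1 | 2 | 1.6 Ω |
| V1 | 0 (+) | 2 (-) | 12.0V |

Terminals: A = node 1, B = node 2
R1 and R2 are in series across V1 (node 0 → node 1 → node 2), and the output A–B is taken across R2, so this is a voltage divider.
Series current: I = V1/(R1 + R2) = 12/(110 + 1.6) = 12/111.6 = 0.1075 A
V_R2 = I × R2 = V1 × R2/(R1 + R2) = 12 × 1.6/111.6 = 0.172 V

Final answer: 0.172 V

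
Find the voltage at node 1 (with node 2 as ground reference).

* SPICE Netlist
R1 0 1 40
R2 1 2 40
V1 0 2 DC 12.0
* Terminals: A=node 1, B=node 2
Nodal analysis, taking node 2 as the 0 V reference.
Source V1 fixes V_0 = 12 V.
KCL at each unknown node (sum of currents leaving = 0; resistances in Ω):
  Node 1: (V_1 - 12)/40 + (V_1 - 0)/40 = 0
Collecting terms: 0.05 × V_1 = 0.3  =>  V_1 = 6 V
The requested potential is V_1 = 6 V.

Final answer: V_1 = 6 V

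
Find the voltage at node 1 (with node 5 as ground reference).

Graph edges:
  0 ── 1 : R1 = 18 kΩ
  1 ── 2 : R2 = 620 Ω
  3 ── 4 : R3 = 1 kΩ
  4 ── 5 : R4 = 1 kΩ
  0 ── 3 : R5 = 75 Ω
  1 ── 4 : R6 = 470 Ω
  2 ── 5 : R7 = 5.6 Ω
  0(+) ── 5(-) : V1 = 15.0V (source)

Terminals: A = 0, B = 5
Nodal analysis, taking node 5 as the 0 V reference.
Source V1 fixes V_0 = 15 V.
KCL at each unknown node (sum of currents leaving = 0; resistances in Ω):
  Node 1: (V_1 - 15)/18000 + (V_1 - V_2)/620 + (V_1 - V_4)/470 = 0
  Node 2: (V_2 - V_1)/620 + (V_2 - 0)/5.6 = 0
  Node 3: (V_3 - V_4)/1000 + (V_3 - 15)/75 = 0
  Node 4: (V_4 - V_3)/1000 + (V_4 - 0)/1000 + (V_4 - V_1)/470 = 0
Collecting terms (coefficients in siemens):
  0.003796·V_1 - 0.001613·V_2 - 0.002128·V_4 = 0.0008333
  0.1802·V_2 - 0.001613·V_1 = 0
  0.01433·V_3 - 0.001·V_4 = 0.2
  0.004128·V_4 - 0.002128·V_1 - 0.001·V_3 = 0
Solving these 4 simultaneous equations (Gaussian elimination) gives:
  V_1 = 3.057 V, V_2 = 0.02736 V, V_3 = 14.31 V, V_4 = 5.041 V
The requested potential is V_1 = 3.057 V.

Final answer: V_1 = 3.057 V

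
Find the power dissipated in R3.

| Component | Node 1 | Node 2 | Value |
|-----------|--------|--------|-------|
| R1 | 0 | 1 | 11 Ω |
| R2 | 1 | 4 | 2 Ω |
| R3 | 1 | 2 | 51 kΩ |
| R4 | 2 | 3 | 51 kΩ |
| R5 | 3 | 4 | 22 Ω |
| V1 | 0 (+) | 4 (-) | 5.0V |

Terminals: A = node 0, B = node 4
Nodal analysis, taking node 4 as the 0 V reference.
Source V1 fixes V_0 = 5 V.
KCL at each unknown node (sum of currents leaving = 0; resistances in Ω):
  Node 1: (V_1 - 5)/11 + (V_1 - 0)/2 + (V_1 - V_2)/51000 = 0
  Node 2: (V_2 - V_1)/51000 + (V_2 - V_3)/51000 = 0
  Node 3: (V_3 - V_2)/51000 + (V_3 - 0)/22 = 0
Collecting terms (coefficients in siemens):
  0.5909·V_1 - 0.00001961·V_2 = 0.4545
  0.00003922·V_2 - 0.00001961·V_1 - 0.00001961·V_3 = 0
  0.04547·V_3 - 0.00001961·V_2 = 0
Solving these 3 simultaneous equations (Gaussian elimination) gives:
  V_1 = 0.7692 V, V_2 = 0.3847 V, V_3 = 0.0001659 V
I_R3 = (V_1 - V_2)/R3 = (0.7692 - 0.3847)/51000 = 0.00000754 A
P_R3 = I_R3² × R3 = (0.00000754)² × 51000 = 0.000002899 W

Final answer: 2.899e-06 W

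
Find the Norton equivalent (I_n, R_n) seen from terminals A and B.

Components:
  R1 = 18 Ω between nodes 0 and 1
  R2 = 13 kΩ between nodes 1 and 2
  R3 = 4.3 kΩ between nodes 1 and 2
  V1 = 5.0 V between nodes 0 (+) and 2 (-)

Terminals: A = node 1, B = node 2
Find the Thévenin equivalent first; then I_n = V_th/R_th and R_n = R_th.
Step 1 — V_th is the open-circuit voltage V_A - V_B (nothing connected across the terminals).
Nodal analysis, taking node 2 as the 0 V reference.
Source V1 fixes V_0 = 5 V.
KCL at each unknown node (sum of currents leaving = 0; resistances in Ω):
  Node 1: (V_1 - 5)/18 + (V_1 - 0)/13000 + (V_1 - 0)/4300 = 0
Collecting terms: 0.05587 × V_1 = 0.2778  =>  V_1 = 4.972 V
V_th = V_1 - V_2 = 4.972 - 0 = 4.972 V
Step 2 — R_th: zero the source — replace V1 by a short circuit (node 2 merges into node 0) — and find the resistance seen between A (node 1) and B (node 0).
Reduce the network between node 1 (A) and node 0 (B) by series/parallel combination:
  Rp1 = R1 ‖ R2 ‖ R3 (parallel, all between nodes 0 and 1) = 1/(1/18 + 1/13000 + 1/4300) = 17.9 Ω
R_th = 17.9 Ω
I_n = V_th/R_th = 4.972/17.9 = 0.2778 A, and R_n = R_th = 17.9 Ω

Final answer: I_n = 0.2778 A, R_n = 17.9 Ω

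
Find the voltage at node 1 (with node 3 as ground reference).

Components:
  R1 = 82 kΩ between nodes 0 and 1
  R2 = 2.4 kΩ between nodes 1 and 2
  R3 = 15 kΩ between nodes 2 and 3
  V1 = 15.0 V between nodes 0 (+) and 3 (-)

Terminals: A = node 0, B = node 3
Nodal analysis, taking node 3 as the 0 V reference.
Source V1 fixes V_0 = 15 V.
KCL at each unknown node (sum of currents leaving = 0; resistances in Ω):
  Node 1: (V_1 - 15)/82000 + (V_1 - V_2)/2400 = 0
  Node 2: (V_2 - V_1)/2400 + (V_2 - 0)/15000 = 0
Collecting terms (coefficients in siemens):
  0.0004289·V_1 - 0.0004167·V_2 = 0.0001829
  0.0004833·V_2 - 0.0004167·V_1 = 0
Determinant D = (0.0004289)(0.0004833) - (-0.0004167)(-0.0004167) = 0.00000003367
V_1 = [(0.0001829)(0.0004833) - (-0.0004167)(0)]/D = 2.626 V
V_2 = [(0.0004289)(0) - (0.0001829)(-0.0004167)]/D = 2.264 V
The requested potential is V_1 = 2.626 V.

Final answer: V_1 = 2.626 V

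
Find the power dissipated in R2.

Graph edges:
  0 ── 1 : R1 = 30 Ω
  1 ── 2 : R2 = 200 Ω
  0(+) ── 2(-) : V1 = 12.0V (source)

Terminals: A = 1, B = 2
Nodal analysis, taking node 2 as the 0 V reference.
Source V1 fixes V_0 = 12 V.
KCL at each unknown node (sum of currents leaving = 0; resistances in Ω):
  Node 1: (V_1 - 12)/30 + (V_1 - 0)/200 = 0
Collecting terms: 0.03833 × V_1 = 0.4  =>  V_1 = 10.43 V
I_R2 = (V_1 - V_2)/R2 = (10.43 - 0)/200 = 0.05217 A
P_R2 = I_R2² × R2 = (0.05217)² × 200 = 0.5444 W

Final answer: 0.5444 W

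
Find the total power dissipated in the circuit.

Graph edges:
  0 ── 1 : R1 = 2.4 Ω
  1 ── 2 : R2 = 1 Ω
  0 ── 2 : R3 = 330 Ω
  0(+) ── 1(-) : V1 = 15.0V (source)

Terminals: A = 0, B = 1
Nodal analysis, taking node 1 as the 0 V reference.
Source V1 fixes V_0 = 15 V.
KCL at each unknown node (sum of currents leaving = 0; resistances in Ω):
  Node 2: (V_2 - 0)/1 + (V_2 - 15)/330 = 0
Collecting terms: 1.003 × V_2 = 0.04545  =>  V_2 = 0.04532 V
Power in each resistor, P = (ΔV)²/R:
  P_R1 = (15 - 0)²/2.4 = 93.75 W
  P_R2 = (0 - 0.04532)²/1 = 0.002054 W
  P_R3 = (15 - 0.04532)²/330 = 0.6777 W
P_total = P_R1 + P_R2 + P_R3 = 94.43 W

Final answer: 94.43 W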